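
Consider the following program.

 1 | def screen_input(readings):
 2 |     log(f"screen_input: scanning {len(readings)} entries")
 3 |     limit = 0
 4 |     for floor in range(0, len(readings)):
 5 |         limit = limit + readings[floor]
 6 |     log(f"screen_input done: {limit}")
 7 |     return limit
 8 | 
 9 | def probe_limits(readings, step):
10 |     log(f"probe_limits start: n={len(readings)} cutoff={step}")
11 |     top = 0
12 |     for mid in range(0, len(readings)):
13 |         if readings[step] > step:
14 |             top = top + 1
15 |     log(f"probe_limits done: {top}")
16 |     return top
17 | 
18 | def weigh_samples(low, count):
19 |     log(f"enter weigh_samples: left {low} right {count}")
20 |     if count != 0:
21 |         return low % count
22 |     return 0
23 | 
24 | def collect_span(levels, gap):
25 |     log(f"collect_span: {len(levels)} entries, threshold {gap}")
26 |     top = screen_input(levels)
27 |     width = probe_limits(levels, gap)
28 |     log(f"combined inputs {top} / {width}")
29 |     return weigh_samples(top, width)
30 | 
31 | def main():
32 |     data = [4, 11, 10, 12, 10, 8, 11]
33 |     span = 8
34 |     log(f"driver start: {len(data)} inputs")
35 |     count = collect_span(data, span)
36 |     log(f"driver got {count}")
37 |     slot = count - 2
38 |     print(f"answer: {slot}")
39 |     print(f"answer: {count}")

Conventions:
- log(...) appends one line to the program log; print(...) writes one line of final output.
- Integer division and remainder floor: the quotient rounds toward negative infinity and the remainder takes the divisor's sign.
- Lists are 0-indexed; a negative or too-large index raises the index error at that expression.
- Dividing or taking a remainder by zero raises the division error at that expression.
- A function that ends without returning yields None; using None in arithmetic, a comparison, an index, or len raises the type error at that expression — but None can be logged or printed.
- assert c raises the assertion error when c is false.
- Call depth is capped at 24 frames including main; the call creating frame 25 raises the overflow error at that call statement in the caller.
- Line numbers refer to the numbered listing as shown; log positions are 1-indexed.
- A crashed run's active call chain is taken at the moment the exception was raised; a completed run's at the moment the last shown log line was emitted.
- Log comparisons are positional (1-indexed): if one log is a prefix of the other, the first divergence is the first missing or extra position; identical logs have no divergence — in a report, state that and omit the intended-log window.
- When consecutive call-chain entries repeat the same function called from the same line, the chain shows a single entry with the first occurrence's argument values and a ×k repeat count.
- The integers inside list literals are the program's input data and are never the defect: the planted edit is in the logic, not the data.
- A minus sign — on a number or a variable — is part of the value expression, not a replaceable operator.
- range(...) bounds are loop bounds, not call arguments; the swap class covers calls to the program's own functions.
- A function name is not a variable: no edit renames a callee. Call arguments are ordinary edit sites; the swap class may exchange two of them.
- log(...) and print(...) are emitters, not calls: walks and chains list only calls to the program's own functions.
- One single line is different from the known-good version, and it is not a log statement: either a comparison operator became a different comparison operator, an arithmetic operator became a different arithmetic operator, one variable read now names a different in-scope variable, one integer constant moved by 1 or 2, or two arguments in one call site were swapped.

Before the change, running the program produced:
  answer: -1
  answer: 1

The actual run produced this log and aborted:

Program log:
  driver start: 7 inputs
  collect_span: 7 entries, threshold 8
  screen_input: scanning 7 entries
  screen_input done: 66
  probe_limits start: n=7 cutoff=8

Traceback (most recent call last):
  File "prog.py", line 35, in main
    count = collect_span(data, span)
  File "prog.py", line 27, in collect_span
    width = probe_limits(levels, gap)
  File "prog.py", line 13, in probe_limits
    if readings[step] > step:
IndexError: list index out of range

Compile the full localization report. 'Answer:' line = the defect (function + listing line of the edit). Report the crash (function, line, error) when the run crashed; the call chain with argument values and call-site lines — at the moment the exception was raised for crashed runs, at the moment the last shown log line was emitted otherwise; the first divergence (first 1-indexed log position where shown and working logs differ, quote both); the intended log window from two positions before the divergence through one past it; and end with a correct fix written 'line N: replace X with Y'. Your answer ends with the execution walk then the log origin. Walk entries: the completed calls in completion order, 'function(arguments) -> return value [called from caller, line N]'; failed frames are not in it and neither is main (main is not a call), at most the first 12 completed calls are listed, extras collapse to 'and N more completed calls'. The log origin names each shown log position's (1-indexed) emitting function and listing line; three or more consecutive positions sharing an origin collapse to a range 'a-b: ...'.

Answer: the defect is in probe_limits at line 13.
Core observation: A complete run would log 'probe_limits done: 5' next, but this one stopped at 5 lines.
Crash: probe_limits, line 13, IndexError.
Call chain: main -> collect_span([4, 11, 10, 12, 10, 8, 11], 8) (called at line 35) -> probe_limits([4, 11, 10, 12, 10, 8, 11], 8) (called at line 27).
First divergence: position 6 (shown log ended at 5 lines; the working version continues: 'probe_limits done: 5').
Intended log window:
  4: screen_input done: 66
  5: probe_limits start: n=7 cutoff=8
  6: probe_limits done: 5
  7: combined inputs 66 / 5
Execution walk:
  screen_input([4, 11, 10, 12, 10, 8, 11]) -> 66  [called from collect_span, line 26]
Log origin:
  1: emitted by main (line 34)
  2: emitted by collect_span (line 25)
  3: emitted by screen_input (line 2)
  4: emitted by screen_input (line 6)
  5: emitted by probe_limits (line 10)
A correct fix: line 13: replace `readings[step]` with `readings[mid]`.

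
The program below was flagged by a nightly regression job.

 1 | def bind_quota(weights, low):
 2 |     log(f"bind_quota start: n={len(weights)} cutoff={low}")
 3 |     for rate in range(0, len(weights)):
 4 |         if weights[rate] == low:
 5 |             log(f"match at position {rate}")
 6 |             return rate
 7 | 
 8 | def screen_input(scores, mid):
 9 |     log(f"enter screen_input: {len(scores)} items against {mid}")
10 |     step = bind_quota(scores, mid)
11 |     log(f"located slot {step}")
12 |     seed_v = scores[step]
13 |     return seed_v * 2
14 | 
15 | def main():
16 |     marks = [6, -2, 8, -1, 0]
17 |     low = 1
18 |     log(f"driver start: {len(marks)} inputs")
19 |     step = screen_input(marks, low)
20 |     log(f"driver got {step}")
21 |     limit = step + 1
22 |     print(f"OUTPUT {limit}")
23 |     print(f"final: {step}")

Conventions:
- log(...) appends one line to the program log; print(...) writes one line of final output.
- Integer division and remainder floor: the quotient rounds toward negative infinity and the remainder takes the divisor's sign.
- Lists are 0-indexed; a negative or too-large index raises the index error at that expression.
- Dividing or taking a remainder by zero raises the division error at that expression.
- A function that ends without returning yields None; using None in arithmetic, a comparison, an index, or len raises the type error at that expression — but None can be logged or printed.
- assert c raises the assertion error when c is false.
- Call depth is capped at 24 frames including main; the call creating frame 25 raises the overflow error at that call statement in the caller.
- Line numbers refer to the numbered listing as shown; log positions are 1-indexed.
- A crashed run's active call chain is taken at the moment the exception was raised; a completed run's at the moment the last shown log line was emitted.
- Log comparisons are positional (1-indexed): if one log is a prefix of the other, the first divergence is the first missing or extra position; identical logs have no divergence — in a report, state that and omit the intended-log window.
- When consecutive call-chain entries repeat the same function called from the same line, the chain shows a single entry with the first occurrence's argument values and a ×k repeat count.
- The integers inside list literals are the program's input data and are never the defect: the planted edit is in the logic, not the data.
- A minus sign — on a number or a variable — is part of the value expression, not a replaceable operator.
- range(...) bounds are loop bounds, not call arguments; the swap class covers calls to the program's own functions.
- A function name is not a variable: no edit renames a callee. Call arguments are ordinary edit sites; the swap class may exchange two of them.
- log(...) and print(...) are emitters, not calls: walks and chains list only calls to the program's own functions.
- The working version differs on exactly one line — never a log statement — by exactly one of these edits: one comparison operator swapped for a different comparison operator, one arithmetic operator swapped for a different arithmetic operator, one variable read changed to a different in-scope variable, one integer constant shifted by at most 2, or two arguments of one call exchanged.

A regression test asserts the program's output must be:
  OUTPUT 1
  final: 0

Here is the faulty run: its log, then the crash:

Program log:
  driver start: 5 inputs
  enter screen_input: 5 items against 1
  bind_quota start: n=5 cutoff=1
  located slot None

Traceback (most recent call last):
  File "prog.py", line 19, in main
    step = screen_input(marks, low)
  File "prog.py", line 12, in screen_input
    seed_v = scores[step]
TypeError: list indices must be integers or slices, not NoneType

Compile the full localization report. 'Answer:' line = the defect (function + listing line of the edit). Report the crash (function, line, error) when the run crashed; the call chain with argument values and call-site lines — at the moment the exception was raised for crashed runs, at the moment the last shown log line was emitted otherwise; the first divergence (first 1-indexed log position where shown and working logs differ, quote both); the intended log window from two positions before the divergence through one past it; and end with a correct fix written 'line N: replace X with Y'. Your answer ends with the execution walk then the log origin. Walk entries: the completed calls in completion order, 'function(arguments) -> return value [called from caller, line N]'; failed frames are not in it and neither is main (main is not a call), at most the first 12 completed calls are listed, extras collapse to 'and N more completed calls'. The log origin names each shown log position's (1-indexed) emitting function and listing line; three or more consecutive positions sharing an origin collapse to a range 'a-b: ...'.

Answer: the defect is in main at line 17.
The tell: Position 2 is the first bad log line: 'enter screen_input: 5 items against 1' should read 'enter screen_input: 5 items against 0'.
Crash: screen_input, line 12, TypeError.
Call chain: main -> screen_input([6, -2, 8, -1, 0], 1) (called at line 19).
First divergence: position 2 — shown 'enter screen_input: 5 items against 1', intended 'enter screen_input: 5 items against 0'.
Intended log window:
  1: driver start: 5 inputs
  2: enter screen_input: 5 items against 0
  3: bind_quota start: n=5 cutoff=0
Execution walk:
  bind_quota([6, -2, 8, -1, 0], 1) -> None  [called from screen_input, line 10]
Log origins:
  1: emitted by main (line 18)
  2: emitted by screen_input (line 9)
  3: emitted by bind_quota (line 2)
  4: emitted by screen_input (line 11)
A correct fix: line 17: replace `1` with `0`.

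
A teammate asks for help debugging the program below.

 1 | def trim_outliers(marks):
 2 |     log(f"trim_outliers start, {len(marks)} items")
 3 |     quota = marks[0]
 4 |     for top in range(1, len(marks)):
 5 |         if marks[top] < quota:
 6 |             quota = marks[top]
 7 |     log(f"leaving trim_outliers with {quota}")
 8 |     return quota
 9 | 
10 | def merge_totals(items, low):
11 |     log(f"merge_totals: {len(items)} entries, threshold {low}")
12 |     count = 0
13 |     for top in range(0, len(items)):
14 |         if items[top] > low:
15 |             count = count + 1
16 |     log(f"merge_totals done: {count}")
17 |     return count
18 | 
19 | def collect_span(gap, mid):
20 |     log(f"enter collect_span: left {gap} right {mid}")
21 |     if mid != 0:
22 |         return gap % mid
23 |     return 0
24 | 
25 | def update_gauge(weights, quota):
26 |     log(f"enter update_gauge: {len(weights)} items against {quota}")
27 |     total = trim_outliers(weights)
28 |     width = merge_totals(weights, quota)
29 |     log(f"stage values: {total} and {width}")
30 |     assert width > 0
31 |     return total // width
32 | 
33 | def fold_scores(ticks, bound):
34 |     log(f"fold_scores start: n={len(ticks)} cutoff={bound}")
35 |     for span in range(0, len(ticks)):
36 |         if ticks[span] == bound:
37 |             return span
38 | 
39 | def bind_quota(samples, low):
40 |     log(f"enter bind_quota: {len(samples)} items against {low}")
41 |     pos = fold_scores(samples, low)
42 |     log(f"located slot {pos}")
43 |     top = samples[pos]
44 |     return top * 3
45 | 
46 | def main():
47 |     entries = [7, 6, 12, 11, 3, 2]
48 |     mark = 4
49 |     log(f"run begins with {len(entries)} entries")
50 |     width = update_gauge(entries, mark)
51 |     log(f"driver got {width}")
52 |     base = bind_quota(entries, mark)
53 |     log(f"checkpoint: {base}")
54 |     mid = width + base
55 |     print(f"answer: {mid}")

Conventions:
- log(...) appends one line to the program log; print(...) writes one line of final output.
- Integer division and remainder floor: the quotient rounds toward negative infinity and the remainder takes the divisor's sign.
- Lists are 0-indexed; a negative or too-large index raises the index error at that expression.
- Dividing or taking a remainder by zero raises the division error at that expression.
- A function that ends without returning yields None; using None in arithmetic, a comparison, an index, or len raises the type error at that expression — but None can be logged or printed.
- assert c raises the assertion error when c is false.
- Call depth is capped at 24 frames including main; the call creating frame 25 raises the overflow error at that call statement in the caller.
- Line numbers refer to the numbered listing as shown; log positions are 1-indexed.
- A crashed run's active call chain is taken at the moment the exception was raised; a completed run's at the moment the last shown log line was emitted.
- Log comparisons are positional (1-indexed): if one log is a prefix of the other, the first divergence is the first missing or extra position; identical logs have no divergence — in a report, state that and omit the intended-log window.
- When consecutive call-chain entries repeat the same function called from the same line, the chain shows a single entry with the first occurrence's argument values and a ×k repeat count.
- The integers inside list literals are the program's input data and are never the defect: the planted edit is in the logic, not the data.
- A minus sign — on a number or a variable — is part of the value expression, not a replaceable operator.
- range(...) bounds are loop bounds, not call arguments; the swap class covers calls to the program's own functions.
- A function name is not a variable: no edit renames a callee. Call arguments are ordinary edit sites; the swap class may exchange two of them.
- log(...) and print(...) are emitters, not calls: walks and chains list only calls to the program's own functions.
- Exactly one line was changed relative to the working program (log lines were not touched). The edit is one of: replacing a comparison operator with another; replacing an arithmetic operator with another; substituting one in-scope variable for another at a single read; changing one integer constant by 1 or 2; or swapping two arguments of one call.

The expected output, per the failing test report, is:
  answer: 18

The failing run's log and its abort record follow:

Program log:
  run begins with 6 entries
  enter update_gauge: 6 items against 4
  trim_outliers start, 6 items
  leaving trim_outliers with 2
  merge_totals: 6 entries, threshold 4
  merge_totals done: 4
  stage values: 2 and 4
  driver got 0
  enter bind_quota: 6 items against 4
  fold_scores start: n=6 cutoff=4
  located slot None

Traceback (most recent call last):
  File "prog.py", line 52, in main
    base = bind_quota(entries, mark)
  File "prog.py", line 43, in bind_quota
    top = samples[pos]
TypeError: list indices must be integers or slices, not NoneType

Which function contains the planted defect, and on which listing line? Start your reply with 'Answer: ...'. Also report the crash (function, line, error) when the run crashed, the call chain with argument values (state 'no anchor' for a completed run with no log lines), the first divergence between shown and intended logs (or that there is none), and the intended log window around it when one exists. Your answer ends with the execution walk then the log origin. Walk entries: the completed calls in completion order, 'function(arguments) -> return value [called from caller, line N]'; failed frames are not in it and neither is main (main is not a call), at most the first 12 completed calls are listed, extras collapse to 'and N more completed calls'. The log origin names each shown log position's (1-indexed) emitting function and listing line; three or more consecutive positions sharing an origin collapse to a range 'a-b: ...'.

Answer: the defect is in main at line 48.
Core observation: The earliest visible damage is log position 2 — 'enter update_gauge: 6 items against 4' rather than the intended 'enter update_gauge: 6 items against 6'.
Crash: bind_quota, line 43, TypeError.
Call chain: main -> bind_quota([7, 6, 12, 11, 3, 2], 4) (called at line 52).
First divergence: position 2 — the shown line 'enter update_gauge: 6 items against 4' should read 'enter update_gauge: 6 items against 6'.
Intended log window:
  1: run begins with 6 entries
  2: enter update_gauge: 6 items against 6
  3: trim_outliers start, 6 items
Execution walk:
  trim_outliers([7, 6, 12, 11, 3, 2]) -> 2  [called from update_gauge, line 27]
  merge_totals([7, 6, 12, 11, 3, 2], 4) -> 4  [called from update_gauge, line 28]
  update_gauge([7, 6, 12, 11, 3, 2], 4) -> 0  [called from main, line 50]
  fold_scores([7, 6, 12, 11, 3, 2], 4) -> None  [called from bind_quota, line 41]
Log line origins:
  1: emitted by main (line 49)
  2: emitted by update_gauge (line 26)
  3: emitted by trim_outliers (line 2)
  4: emitted by trim_outliers (line 7)
  5: emitted by merge_totals (line 11)
  6: emitted by merge_totals (line 16)
  7: emitted by update_gauge (line 29)
  8: emitted by main (line 51)
  9: emitted by bind_quota (line 40)
  10: emitted by fold_scores (line 34)
  11: emitted by bind_quota (line 42)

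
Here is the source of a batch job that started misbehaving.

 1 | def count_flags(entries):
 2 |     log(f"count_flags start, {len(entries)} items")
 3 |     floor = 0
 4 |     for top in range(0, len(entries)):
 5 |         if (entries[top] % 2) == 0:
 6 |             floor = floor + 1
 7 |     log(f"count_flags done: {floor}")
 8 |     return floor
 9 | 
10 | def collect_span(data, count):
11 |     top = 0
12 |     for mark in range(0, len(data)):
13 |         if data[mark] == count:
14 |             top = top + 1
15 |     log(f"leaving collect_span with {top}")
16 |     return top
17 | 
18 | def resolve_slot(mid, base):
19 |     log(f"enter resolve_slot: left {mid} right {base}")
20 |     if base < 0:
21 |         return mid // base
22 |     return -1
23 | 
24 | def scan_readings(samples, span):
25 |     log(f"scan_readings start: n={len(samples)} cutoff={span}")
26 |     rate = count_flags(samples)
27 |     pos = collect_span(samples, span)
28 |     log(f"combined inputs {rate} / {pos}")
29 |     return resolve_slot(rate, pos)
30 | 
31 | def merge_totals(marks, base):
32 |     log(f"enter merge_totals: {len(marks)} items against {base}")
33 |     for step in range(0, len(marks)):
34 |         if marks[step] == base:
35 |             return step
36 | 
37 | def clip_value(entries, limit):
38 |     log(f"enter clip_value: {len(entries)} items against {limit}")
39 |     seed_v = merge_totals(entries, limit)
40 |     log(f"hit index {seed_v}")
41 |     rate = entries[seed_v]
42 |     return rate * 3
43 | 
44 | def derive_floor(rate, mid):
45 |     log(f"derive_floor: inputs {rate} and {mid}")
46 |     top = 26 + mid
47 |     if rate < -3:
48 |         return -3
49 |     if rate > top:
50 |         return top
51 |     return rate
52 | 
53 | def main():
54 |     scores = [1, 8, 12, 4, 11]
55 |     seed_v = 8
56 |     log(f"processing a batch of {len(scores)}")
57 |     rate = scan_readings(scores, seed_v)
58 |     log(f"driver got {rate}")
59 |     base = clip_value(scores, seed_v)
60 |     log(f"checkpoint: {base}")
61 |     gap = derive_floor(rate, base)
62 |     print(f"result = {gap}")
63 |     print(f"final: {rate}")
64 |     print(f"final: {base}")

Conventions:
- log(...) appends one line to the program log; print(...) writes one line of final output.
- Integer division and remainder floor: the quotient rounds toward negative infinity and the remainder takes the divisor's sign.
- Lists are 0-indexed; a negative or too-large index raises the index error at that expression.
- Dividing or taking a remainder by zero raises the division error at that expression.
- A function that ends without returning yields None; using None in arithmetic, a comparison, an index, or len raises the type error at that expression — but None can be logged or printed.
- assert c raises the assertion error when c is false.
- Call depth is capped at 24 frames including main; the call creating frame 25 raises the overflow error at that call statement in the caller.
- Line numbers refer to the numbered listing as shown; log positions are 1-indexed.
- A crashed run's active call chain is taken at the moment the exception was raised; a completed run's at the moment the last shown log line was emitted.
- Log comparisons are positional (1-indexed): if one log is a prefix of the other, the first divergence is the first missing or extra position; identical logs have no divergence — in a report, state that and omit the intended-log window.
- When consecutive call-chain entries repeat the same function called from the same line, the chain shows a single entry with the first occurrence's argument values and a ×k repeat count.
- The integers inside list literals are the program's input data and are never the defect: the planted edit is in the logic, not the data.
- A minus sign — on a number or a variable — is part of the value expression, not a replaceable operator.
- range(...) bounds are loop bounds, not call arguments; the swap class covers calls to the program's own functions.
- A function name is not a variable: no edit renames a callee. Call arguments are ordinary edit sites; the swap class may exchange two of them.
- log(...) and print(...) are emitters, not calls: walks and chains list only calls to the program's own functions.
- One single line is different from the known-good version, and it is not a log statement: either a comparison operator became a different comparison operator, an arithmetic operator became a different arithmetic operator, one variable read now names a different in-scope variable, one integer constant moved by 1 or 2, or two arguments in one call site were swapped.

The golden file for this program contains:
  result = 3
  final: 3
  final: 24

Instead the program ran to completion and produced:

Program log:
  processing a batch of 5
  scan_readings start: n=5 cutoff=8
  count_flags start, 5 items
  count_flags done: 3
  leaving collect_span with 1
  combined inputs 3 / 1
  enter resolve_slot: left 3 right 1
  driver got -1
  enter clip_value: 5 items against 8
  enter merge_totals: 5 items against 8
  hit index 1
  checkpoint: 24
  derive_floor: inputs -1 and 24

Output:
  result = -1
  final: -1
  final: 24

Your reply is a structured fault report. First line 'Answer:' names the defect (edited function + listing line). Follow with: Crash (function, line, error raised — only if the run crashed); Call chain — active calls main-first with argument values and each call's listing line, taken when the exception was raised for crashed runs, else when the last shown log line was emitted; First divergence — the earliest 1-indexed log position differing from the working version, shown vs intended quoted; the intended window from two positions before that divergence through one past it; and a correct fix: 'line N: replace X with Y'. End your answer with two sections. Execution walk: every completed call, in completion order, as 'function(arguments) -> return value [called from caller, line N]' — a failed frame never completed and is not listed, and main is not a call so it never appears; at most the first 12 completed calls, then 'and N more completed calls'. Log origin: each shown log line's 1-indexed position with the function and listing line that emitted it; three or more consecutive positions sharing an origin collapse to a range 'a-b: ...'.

Answer: the defect is in resolve_slot at line 20.
Key fact: Everything matches until log position 8, which reads 'driver got -1' in place of 'driver got 3'.
Call chain: main -> derive_floor(-1, 24) (called at line 61).
First divergence: position 8 — shown 'driver got -1', intended 'driver got 3'.
Intended log window:
  6: combined inputs 3 / 1
  7: enter resolve_slot: left 3 right 1
  8: driver got 3
  9: enter clip_value: 5 items against 8
Execution walk:
  count_flags([1, 8, 12, 4, 11]) -> 3  [called from scan_readings, line 26]
  collect_span([1, 8, 12, 4, 11], 8) -> 1  [called from scan_readings, line 27]
  resolve_slot(3, 1) -> -1  [called from scan_readings, line 29]
  scan_readings([1, 8, 12, 4, 11], 8) -> -1  [called from main, line 57]
  merge_totals([1, 8, 12, 4, 11], 8) -> 1  [called from clip_value, line 39]
  clip_value([1, 8, 12, 4, 11], 8) -> 24  [called from main, line 59]
  derive_floor(-1, 24) -> -1  [called from main, line 61]
Log origin:
  1 — main, line 56
  2 — scan_readings, line 25
  3 — count_flags, line 2
  4 — count_flags, line 7
  5 — collect_span, line 15
  6 — scan_readings, line 28
  7 — resolve_slot, line 19
  8 — main, line 58
  9 — clip_value, line 38
  10 — merge_totals, line 32
  11 — clip_value, line 40
  12 — main, line 60
  13 — derive_floor, line 45
A correct fix: line 20: replace `<` with `!=`.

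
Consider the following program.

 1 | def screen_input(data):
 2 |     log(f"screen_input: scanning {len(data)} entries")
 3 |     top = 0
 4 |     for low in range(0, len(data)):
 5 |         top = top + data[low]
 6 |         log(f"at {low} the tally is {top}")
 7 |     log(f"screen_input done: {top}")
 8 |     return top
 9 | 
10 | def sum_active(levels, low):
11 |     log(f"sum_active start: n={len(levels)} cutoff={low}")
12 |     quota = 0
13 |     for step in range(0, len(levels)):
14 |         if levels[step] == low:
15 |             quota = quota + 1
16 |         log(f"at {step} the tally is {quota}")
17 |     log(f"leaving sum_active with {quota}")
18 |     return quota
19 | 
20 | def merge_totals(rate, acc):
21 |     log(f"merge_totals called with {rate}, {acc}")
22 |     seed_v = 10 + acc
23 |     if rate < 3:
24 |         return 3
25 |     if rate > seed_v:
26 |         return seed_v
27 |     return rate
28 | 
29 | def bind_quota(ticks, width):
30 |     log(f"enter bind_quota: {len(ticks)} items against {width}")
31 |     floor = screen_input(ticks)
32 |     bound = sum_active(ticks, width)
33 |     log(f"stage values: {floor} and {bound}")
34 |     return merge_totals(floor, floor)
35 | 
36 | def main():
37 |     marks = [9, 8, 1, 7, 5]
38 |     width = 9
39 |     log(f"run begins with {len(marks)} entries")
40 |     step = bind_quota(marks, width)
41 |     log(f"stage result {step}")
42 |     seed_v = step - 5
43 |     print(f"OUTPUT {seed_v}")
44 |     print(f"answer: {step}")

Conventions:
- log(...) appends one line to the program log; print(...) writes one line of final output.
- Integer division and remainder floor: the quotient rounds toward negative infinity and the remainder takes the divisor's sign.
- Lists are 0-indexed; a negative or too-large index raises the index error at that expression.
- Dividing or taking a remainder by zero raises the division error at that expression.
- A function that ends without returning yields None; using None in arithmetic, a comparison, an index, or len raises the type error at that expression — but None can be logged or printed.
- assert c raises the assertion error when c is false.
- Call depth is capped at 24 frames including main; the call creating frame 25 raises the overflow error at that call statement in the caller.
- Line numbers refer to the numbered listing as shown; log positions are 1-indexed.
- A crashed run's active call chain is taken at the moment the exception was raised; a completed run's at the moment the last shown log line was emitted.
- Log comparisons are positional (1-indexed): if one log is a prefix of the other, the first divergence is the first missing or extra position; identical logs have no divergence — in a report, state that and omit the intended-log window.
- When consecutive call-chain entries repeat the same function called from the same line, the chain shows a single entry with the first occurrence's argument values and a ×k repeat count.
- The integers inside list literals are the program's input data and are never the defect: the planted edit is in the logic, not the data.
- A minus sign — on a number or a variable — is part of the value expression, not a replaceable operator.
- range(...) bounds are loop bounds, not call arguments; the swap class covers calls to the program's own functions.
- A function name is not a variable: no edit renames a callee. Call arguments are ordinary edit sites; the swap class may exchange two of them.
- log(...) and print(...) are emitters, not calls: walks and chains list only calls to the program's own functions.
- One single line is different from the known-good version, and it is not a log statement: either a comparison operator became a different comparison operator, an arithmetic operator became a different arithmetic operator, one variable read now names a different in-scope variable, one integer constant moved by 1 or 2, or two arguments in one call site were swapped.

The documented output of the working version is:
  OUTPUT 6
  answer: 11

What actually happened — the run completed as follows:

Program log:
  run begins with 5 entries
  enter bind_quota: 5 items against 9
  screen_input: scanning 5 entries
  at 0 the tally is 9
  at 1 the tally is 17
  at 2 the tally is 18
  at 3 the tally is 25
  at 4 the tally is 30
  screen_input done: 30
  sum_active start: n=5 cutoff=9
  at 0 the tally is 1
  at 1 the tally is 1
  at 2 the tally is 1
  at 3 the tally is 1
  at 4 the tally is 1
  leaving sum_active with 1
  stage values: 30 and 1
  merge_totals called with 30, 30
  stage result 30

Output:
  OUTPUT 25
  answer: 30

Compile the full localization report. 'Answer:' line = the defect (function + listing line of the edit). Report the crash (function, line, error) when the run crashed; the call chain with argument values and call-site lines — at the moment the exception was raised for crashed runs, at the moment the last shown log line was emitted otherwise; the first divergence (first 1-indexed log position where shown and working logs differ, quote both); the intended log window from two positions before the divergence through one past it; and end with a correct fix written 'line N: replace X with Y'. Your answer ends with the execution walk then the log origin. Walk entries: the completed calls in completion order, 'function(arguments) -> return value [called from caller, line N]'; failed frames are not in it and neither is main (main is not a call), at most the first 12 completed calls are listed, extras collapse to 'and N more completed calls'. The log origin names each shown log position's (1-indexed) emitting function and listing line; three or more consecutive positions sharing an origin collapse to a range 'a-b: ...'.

Answer: the defect is in bind_quota at line 34.
The tell: Log line 18 is where behavior first shows: 'merge_totals called with 30, 30' appears instead of 'merge_totals called with 30, 1'.
Call chain: main.
First divergence: at position 18 the run shows 'merge_totals called with 30, 30' where the working version logs 'merge_totals called with 30, 1'.
Intended log window:
  16: leaving sum_active with 1
  17: stage values: 30 and 1
  18: merge_totals called with 30, 1
  19: stage result 11
Execution walk:
  screen_input([9, 8, 1, 7, 5]) -> 30  [called from bind_quota, line 31]
  sum_active([9, 8, 1, 7, 5], 9) -> 1  [called from bind_quota, line 32]
  merge_totals(30, 30) -> 30  [called from bind_quota, line 34]
  bind_quota([9, 8, 1, 7, 5], 9) -> 30  [called from main, line 40]
Log line origins:
  1: emitted by main (line 39)
  2: emitted by bind_quota (line 30)
  3: emitted by screen_input (line 2)
  4-8: emitted by screen_input (line 6)
  9: emitted by screen_input (line 7)
  10: emitted by sum_active (line 11)
  11-15: emitted by sum_active (line 16)
  16: emitted by sum_active (line 17)
  17: emitted by bind_quota (line 33)
  18: emitted by merge_totals (line 21)
  19: emitted by main (line 41)
A correct fix: line 34: replace `merge_totals(floor, floor)` with `merge_totals(floor, bound)`.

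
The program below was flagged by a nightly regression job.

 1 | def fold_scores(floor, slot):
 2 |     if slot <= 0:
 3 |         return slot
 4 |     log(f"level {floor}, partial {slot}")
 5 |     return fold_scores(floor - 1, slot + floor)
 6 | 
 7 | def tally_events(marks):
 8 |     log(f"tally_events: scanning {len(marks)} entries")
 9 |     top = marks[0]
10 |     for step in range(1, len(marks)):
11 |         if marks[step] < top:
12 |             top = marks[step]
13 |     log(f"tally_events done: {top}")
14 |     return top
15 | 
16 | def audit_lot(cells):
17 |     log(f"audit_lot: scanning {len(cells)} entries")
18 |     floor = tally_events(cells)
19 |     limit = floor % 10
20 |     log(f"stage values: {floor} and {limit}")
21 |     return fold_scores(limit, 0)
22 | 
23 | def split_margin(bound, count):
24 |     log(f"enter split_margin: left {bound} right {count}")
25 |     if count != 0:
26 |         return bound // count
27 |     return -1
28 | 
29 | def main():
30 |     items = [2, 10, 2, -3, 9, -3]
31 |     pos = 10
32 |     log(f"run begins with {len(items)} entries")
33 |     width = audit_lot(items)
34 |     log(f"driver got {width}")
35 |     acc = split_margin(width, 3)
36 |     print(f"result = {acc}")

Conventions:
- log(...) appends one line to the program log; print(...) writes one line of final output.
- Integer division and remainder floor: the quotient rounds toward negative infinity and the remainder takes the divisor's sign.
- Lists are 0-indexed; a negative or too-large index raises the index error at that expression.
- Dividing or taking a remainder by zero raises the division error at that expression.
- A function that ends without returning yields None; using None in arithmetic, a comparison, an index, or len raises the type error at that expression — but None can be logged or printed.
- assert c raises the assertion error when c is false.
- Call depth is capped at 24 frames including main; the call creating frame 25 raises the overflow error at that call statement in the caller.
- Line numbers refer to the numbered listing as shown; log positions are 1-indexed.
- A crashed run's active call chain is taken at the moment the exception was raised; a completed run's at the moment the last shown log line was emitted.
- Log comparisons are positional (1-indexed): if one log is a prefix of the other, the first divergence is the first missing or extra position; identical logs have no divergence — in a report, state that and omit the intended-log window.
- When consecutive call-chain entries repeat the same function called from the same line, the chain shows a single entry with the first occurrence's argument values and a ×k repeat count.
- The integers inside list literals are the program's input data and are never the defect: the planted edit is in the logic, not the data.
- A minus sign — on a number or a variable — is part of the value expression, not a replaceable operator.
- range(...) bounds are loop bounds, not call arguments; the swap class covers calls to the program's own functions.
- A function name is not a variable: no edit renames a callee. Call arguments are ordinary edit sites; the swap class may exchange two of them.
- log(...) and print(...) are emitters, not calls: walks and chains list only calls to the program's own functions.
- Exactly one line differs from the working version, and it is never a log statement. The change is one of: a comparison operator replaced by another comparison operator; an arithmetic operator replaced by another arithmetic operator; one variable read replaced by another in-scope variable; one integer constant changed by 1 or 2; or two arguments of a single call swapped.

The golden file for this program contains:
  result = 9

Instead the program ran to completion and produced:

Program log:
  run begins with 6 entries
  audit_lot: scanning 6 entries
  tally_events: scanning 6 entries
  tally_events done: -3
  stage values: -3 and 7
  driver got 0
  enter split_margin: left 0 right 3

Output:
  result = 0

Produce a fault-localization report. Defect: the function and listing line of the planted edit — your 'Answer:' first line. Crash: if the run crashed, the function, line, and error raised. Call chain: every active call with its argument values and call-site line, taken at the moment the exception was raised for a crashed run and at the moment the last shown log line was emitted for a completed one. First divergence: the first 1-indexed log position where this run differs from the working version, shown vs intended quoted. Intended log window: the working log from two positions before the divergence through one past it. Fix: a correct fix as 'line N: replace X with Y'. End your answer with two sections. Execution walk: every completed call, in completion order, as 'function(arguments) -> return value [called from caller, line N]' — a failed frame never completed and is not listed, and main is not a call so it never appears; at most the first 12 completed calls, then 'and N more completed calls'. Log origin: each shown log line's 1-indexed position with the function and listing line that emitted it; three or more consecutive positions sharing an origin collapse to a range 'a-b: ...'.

Answer: the defect is in fold_scores at line 2.
The tell: The earliest visible damage is log position 6 — 'driver got 0' rather than the intended 'level 7, partial 0'.
Call chain: main -> split_margin(0, 3) (called at line 35).
First divergence: position 6 — the shown line 'driver got 0' should read 'level 7, partial 0'.
Intended log window:
  4: tally_events done: -3
  5: stage values: -3 and 7
  6: level 7, partial 0
  7: level 6, partial 7
Execution walk:
  tally_events([2, 10, 2, -3, 9, -3]) -> -3  [called from audit_lot, line 18]
  fold_scores(7, 0) -> 0  [called from audit_lot, line 21]
  audit_lot([2, 10, 2, -3, 9, -3]) -> 0  [called from main, line 33]
  split_margin(0, 3) -> 0  [called from main, line 35]
Log line origins:
  1 — main, line 32
  2 — audit_lot, line 17
  3 — tally_events, line 8
  4 — tally_events, line 13
  5 — audit_lot, line 20
  6 — main, line 34
  7 — split_margin, line 24
A correct fix: line 2: replace `slot` with `floor`.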